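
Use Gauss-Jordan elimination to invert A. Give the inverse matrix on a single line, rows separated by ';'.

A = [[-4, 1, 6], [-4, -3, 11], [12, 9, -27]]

Gauss-Jordan on [A | I]:
R1 <- (1/-4)*R1:  [    1  -1/4  -3/2  |  -1/4     0     0 ]
R2 <- R2 - (-4)*R1:  [  0  -4   5  |  -1   1   0 ]
R3 <- R3 - (12)*R1:  [  0  12  -9  |   3   0   1 ]
R2 <- (1/-4)*R2:  [    0     1  -5/4  |   1/4  -1/4     0 ]
R1 <- R1 - (-1/4)*R2:  [      1       0  -29/16  |   -3/16   -1/16       0 ]
R3 <- R3 - (12)*R2:  [ 0  0  6  |  0  3  1 ]
R3 <- (1/6)*R3:  [   0    0    1  |    0  1/2  1/6 ]
R1 <- R1 - (-29/16)*R3:  [     1      0      0  |  -3/16  27/32  29/96 ]
R2 <- R2 - (-5/4)*R3:  [    0     1     0  |   1/4   3/8  5/24 ]
Right block of [I | A^{-1}] is the inverse:
[ -3/16  27/32  29/96 ]
[   1/4    3/8   5/24 ]
[     0    1/2    1/6 ]

inverse = [-3/16 27/32 29/96; 1/4 3/8 5/24; 0 1/2 1/6]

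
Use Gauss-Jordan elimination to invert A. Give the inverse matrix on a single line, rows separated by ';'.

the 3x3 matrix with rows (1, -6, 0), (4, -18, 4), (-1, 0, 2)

inverse = [-1 1/3 -2/3; -1/3 1/18 -1/9; -1/2 1/6 1/6]

Gauss-Jordan on [A | I]:
R2 <- R2 - (4)*R1:  [  0   6   4  |  -4   1   0 ]
R3 <- R3 - (-1)*R1:  [  0  -6   2  |   1   0   1 ]
R2 <- (1/6)*R2:  [    0     1   2/3  |  -2/3   1/6     0 ]
R1 <- R1 - (-6)*R2:  [  1   0   4  |  -3   1   0 ]
R3 <- R3 - (-6)*R2:  [  0   0   6  |  -3   1   1 ]
R3 <- (1/6)*R3:  [    0     0     1  |  -1/2   1/6   1/6 ]
R1 <- R1 - (4)*R3:  [    1     0     0  |    -1   1/3  -2/3 ]
R2 <- R2 - (2/3)*R3:  [    0     1     0  |  -1/3  1/18  -1/9 ]
Right block of [I | A^{-1}] is the inverse:
[   -1   1/3  -2/3 ]
[ -1/3  1/18  -1/9 ]
[ -1/2   1/6   1/6 ]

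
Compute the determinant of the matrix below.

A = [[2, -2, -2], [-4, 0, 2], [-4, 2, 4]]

Forward elimination:
R2 <- R2 - (-2)*R1:  [  0  -4  -2 ]
R3 <- R3 - (-2)*R1:  [  0  -2   0 ]
R3 <- R3 - (1/2)*R2:  [ 0  0  1 ]
Upper-triangular form:
[ 2  -2  -2 ]
[ 0  -4  -2 ]
[ 0   0   1 ]
det(A) = (-1)^0 * (2) * (-4) * (1) = -8  (0 row swaps -> sign +1)

det(A) = -8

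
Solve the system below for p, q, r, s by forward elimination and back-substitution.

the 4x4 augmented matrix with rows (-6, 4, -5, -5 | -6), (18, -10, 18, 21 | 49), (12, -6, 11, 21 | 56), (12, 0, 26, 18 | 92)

Forward elimination on [A|b]:
R2 <- R2 - (-3)*R1:  [  0   2   3   6  31 ]
R3 <- R3 - (-2)*R1:  [  0   2   1  11  44 ]
R4 <- R4 - (-2)*R1:  [  0   8  16   8  80 ]
R3 <- R3 - (1)*R2:  [  0   0  -2   5  13 ]
R4 <- R4 - (4)*R2:  [   0    0    4  -16  -44 ]
R4 <- R4 - (-2)*R3:  [   0    0    0   -6  -18 ]
Row echelon form:
[ -6  4  -5  -5  |   -6 ]
[  0  2   3   6  |   31 ]
[  0  0  -2   5  |   13 ]
[  0  0   0  -6  |  -18 ]
Back-substitution:
s = (-18) / -6 = 3
r = (13 - (5)*(3)) / -2 = 1
q = (31 - (3)*(1) - (6)*(3)) / 2 = 5
p = (-6 - (4)*(5) - (-5)*(1) - (-5)*(3)) / -6 = 1

(1, 5, 1, 3)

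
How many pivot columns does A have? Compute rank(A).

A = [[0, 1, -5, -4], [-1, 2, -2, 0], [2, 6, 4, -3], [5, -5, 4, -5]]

Row reduction:
R1 <-> R2   (pivot in column 1 was zero)
[ -1   2  -2   0 ]
[  0   1  -5  -4 ]
[  2   6   4  -3 ]
[  5  -5   4  -5 ]
R3 <- R3 - (-2)*R1:  [  0  10   0  -3 ]
R4 <- R4 - (-5)*R1:  [  0   5  -6  -5 ]
R3 <- R3 - (10)*R2:  [  0   0  50  37 ]
R4 <- R4 - (5)*R2:  [  0   0  19  15 ]
R4 <- R4 - (19/50)*R3:  [     0      0      0  47/50 ]
Row echelon form:
[ -1  2  -2      0 ]
[  0  1  -5     -4 ]
[  0  0  50     37 ]
[  0  0   0  47/50 ]
Nonzero rows / pivot columns: 4

rank(A) = 4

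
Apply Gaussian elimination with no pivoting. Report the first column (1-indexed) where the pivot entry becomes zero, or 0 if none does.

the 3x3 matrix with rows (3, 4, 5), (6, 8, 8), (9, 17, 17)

first zero-pivot column = 2

Naive forward elimination:
R2 <- R2 - (2)*R1:  [  0   0  -2 ]
R3 <- R3 - (3)*R1:  [ 0  5  2 ]
Matrix at this point:
[ 3  4   5 ]
[ 0  0  -2 ]
[ 0  5   2 ]
Pivot entry (2,2) is zero but row 3 has 5 in column 2 -> naive elimination stops; a row interchange (e.g. R2 <-> R3) would be required here.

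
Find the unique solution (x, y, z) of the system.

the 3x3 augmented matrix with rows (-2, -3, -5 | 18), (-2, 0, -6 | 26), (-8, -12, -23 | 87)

(2, 1, -5)

Forward elimination on [A|b]:
R2 <- R2 - (1)*R1:  [  0   3  -1   8 ]
R3 <- R3 - (4)*R1:  [  0   0  -3  15 ]
Row echelon form:
[ -2  -3  -5  |  18 ]
[  0   3  -1  |   8 ]
[  0   0  -3  |  15 ]
Back-substitution:
z = (15) / -3 = -5
y = (8 - (-1)*(-5)) / 3 = 1
x = (18 - (-3)*(1) - (-5)*(-5)) / -2 = 2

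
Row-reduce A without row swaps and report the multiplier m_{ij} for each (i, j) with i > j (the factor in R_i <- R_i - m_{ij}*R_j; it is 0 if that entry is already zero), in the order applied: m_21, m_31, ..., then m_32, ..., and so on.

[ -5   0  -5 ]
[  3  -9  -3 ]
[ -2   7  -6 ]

multipliers: -3/5, 2/5, -7/9

Forward elimination:
R2 <- R2 - (-3/5)*R1:  [  0  -9  -6 ]
R3 <- R3 - (2/5)*R1:  [  0   7  -4 ]
R3 <- R3 - (-7/9)*R2:  [     0      0  -26/3 ]
Multipliers (in order of application): m_{21} = -3/5, m_{31} = 2/5, m_{32} = -7/9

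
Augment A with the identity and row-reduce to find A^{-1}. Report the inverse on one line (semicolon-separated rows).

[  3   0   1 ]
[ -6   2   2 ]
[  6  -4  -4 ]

Gauss-Jordan on [A | I]:
R1 <- (1/3)*R1:  [   1    0  1/3  |  1/3    0    0 ]
R2 <- R2 - (-6)*R1:  [ 0  2  4  |  2  1  0 ]
R3 <- R3 - (6)*R1:  [  0  -4  -6  |  -2   0   1 ]
R2 <- (1/2)*R2:  [   0    1    2  |    1  1/2    0 ]
R3 <- R3 - (-4)*R2:  [ 0  0  2  |  2  2  1 ]
R3 <- (1/2)*R3:  [   0    0    1  |    1    1  1/2 ]
R1 <- R1 - (1/3)*R3:  [    1     0     0  |     0  -1/3  -1/6 ]
R2 <- R2 - (2)*R3:  [    0     1     0  |    -1  -3/2    -1 ]
Right block of [I | A^{-1}] is the inverse:
[  0  -1/3  -1/6 ]
[ -1  -3/2    -1 ]
[  1     1   1/2 ]

inverse = [0 -1/3 -1/6; -1 -3/2 -1; 1 1 1/2]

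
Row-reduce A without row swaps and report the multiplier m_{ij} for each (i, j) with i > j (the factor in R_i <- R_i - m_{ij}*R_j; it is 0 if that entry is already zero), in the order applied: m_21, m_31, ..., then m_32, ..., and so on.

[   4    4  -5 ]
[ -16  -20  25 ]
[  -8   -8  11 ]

Forward elimination:
R2 <- R2 - (-4)*R1:  [  0  -4   5 ]
R3 <- R3 - (-2)*R1:  [ 0  0  1 ]
R3: entry in column 2 is already 0 -> m_{32} = 0 (no row operation needed)
Multipliers (in order of application): m_{21} = -4, m_{31} = -2, m_{32} = 0

multipliers: -4, -2, 0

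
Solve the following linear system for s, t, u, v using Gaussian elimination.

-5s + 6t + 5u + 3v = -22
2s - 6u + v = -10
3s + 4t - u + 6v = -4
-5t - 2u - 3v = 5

(5, -1, 3, -2)

Forward elimination on [A|b]:
R2 <- R2 - (-2/5)*R1:  [     0   12/5     -4   11/5  -94/5 ]
R3 <- R3 - (-3/5)*R1:  [     0   38/5      2   39/5  -86/5 ]
R3 <- R3 - (19/6)*R2:  [     0      0   44/3    5/6  127/3 ]
R4 <- R4 - (-25/12)*R2:  [      0       0   -31/3   19/12  -205/6 ]
R4 <- R4 - (-31/44)*R3:  [       0        0        0   191/88  -191/44 ]
Row echelon form:
[ -5     6     5       3  |      -22 ]
[  0  12/5    -4    11/5  |    -94/5 ]
[  0     0  44/3     5/6  |    127/3 ]
[  0     0     0  191/88  |  -191/44 ]
Back-substitution:
v = (-191/44) / (191/88) = -2
u = (127/3 - (5/6)*(-2)) / (44/3) = 3
t = (-94/5 - (-4)*(3) - (11/5)*(-2)) / (12/5) = -1
s = (-22 - (6)*(-1) - (5)*(3) - (3)*(-2)) / -5 = 5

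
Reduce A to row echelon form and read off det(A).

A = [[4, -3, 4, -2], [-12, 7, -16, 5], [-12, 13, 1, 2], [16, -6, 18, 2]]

det(A) = 200

Forward elimination:
R2 <- R2 - (-3)*R1:  [  0  -2  -4  -1 ]
R3 <- R3 - (-3)*R1:  [  0   4  13  -4 ]
R4 <- R4 - (4)*R1:  [  0   6   2  10 ]
R3 <- R3 - (-2)*R2:  [  0   0   5  -6 ]
R4 <- R4 - (-3)*R2:  [   0    0  -10    7 ]
R4 <- R4 - (-2)*R3:  [  0   0   0  -5 ]
Upper-triangular form:
[ 4  -3   4  -2 ]
[ 0  -2  -4  -1 ]
[ 0   0   5  -6 ]
[ 0   0   0  -5 ]
det(A) = (-1)^0 * (4) * (-2) * (5) * (-5) = 200  (0 row swaps -> sign +1)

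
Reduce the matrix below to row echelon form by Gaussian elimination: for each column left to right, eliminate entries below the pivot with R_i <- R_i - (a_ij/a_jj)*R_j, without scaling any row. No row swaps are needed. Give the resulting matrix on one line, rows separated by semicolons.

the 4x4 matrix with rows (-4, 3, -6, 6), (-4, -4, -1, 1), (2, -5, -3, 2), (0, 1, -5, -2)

REF = [-4 3 -6 6; 0 -7 5 -5; 0 0 -17/2 15/2; 0 0 0 -773/119]

Forward elimination:
R2 <- R2 - (1)*R1:  [  0  -7   5  -5 ]
R3 <- R3 - (-1/2)*R1:  [    0  -7/2    -6     5 ]
R3 <- R3 - (1/2)*R2:  [     0      0  -17/2   15/2 ]
R4 <- R4 - (-1/7)*R2:  [     0      0  -30/7  -19/7 ]
R4 <- R4 - (60/119)*R3:  [        0         0         0  -773/119 ]
Row echelon form:
[ -4   3     -6         6 ]
[  0  -7      5        -5 ]
[  0   0  -17/2      15/2 ]
[  0   0      0  -773/119 ]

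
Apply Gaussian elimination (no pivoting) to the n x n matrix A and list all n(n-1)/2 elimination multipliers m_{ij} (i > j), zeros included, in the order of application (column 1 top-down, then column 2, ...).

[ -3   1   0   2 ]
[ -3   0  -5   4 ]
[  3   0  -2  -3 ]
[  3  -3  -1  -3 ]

Forward elimination:
R2 <- R2 - (1)*R1:  [  0  -1  -5   2 ]
R3 <- R3 - (-1)*R1:  [  0   1  -2  -1 ]
R4 <- R4 - (-1)*R1:  [  0  -2  -1  -1 ]
R3 <- R3 - (-1)*R2:  [  0   0  -7   1 ]
R4 <- R4 - (2)*R2:  [  0   0   9  -5 ]
R4 <- R4 - (-9/7)*R3:  [     0      0      0  -26/7 ]
Multipliers (in order of application): m_{21} = 1, m_{31} = -1, m_{41} = -1, m_{32} = -1, m_{42} = 2, m_{43} = -9/7

multipliers: 1, -1, -1, -1, 2, -9/7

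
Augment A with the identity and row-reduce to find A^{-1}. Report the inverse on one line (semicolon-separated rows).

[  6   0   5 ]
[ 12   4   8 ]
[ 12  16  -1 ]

inverse = [11/6 -10/9 5/18; -3/2 11/12 -1/6; -2 4/3 -1/3]

Gauss-Jordan on [A | I]:
R1 <- (1/6)*R1:  [   1    0  5/6  |  1/6    0    0 ]
R2 <- R2 - (12)*R1:  [  0   4  -2  |  -2   1   0 ]
R3 <- R3 - (12)*R1:  [   0   16  -11  |   -2    0    1 ]
R2 <- (1/4)*R2:  [    0     1  -1/2  |  -1/2   1/4     0 ]
R3 <- R3 - (16)*R2:  [  0   0  -3  |   6  -4   1 ]
R3 <- (1/-3)*R3:  [    0     0     1  |    -2   4/3  -1/3 ]
R1 <- R1 - (5/6)*R3:  [     1      0      0  |   11/6  -10/9   5/18 ]
R2 <- R2 - (-1/2)*R3:  [     0      1      0  |   -3/2  11/12   -1/6 ]
Right block of [I | A^{-1}] is the inverse:
[ 11/6  -10/9  5/18 ]
[ -3/2  11/12  -1/6 ]
[   -2    4/3  -1/3 ]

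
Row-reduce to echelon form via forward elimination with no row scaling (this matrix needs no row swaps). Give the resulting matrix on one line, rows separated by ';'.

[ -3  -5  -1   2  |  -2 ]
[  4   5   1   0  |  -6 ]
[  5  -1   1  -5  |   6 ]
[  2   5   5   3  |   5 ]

REF = [-3 -5 -1 2 -2; 0 -5/3 -1/3 8/3 -26/3; 0 0 6/5 -83/5 256/5; 0 0 0 187/3 -527/3]

Forward elimination:
R2 <- R2 - (-4/3)*R1:  [     0   -5/3   -1/3    8/3  -26/3 ]
R3 <- R3 - (-5/3)*R1:  [     0  -28/3   -2/3   -5/3    8/3 ]
R4 <- R4 - (-2/3)*R1:  [    0   5/3  13/3  13/3  11/3 ]
R3 <- R3 - (28/5)*R2:  [     0      0    6/5  -83/5  256/5 ]
R4 <- R4 - (-1)*R2:  [  0   0   4   7  -5 ]
R4 <- R4 - (10/3)*R3:  [      0       0       0   187/3  -527/3 ]
Row echelon form:
[ -3    -5    -1      2  |      -2 ]
[  0  -5/3  -1/3    8/3  |   -26/3 ]
[  0     0   6/5  -83/5  |   256/5 ]
[  0     0     0  187/3  |  -527/3 ]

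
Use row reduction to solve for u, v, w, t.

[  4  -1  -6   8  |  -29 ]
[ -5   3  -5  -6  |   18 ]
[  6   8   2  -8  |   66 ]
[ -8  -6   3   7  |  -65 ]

(3, 1, 0, -5)

Forward elimination on [A|b]:
R2 <- R2 - (-5/4)*R1:  [     0    7/4  -25/2      4  -73/4 ]
R3 <- R3 - (3/2)*R1:  [     0   19/2     11    -20  219/2 ]
R4 <- R4 - (-2)*R1:  [    0    -8    -9    23  -123 ]
R3 <- R3 - (38/7)*R2:  [      0       0   552/7  -292/7  1460/7 ]
R4 <- R4 - (-32/7)*R2:  [       0        0   -463/7    289/7  -1445/7 ]
R4 <- R4 - (-463/552)*R3:  [         0          0          0    869/138  -4345/138 ]
Row echelon form:
[ 4   -1     -6        8  |        -29 ]
[ 0  7/4  -25/2        4  |      -73/4 ]
[ 0    0  552/7   -292/7  |     1460/7 ]
[ 0    0      0  869/138  |  -4345/138 ]
Back-substitution:
t = (-4345/138) / (869/138) = -5
w = (1460/7 - (-292/7)*(-5)) / (552/7) = 0
v = (-73/4 - (-25/2)*(0) - (4)*(-5)) / (7/4) = 1
u = (-29 - (-1)*(1) - (-6)*(0) - (8)*(-5)) / 4 = 3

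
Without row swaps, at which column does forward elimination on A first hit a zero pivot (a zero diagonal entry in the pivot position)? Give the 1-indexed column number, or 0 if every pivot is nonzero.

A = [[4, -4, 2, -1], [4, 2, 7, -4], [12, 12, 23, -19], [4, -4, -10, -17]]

first zero-pivot column = 4

Naive forward elimination:
R2 <- R2 - (1)*R1:  [  0   6   5  -3 ]
R3 <- R3 - (3)*R1:  [   0   24   17  -16 ]
R4 <- R4 - (1)*R1:  [   0    0  -12  -16 ]
R3 <- R3 - (4)*R2:  [  0   0  -3  -4 ]
R4 <- R4 - (4)*R3:  [ 0  0  0  0 ]
Matrix at this point:
[ 4  -4   2  -1 ]
[ 0   6   5  -3 ]
[ 0   0  -3  -4 ]
[ 0   0   0   0 ]
Pivot entry (4,4) in the last row is zero and there are no rows below to swap with -> zero pivot in column 4 (A is singular).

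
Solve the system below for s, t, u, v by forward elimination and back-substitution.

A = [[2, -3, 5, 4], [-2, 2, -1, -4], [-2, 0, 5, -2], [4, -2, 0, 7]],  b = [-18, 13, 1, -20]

Forward elimination on [A|b]:
R2 <- R2 - (-1)*R1:  [  0  -1   4   0  -5 ]
R3 <- R3 - (-1)*R1:  [   0   -3   10    2  -17 ]
R4 <- R4 - (2)*R1:  [   0    4  -10   -1   16 ]
R3 <- R3 - (3)*R2:  [  0   0  -2   2  -2 ]
R4 <- R4 - (-4)*R2:  [  0   0   6  -1  -4 ]
R4 <- R4 - (-3)*R3:  [   0    0    0    5  -10 ]
Row echelon form:
[ 2  -3   5  4  |  -18 ]
[ 0  -1   4  0  |   -5 ]
[ 0   0  -2  2  |   -2 ]
[ 0   0   0  5  |  -10 ]
Back-substitution:
v = (-10) / 5 = -2
u = (-2 - (2)*(-2)) / -2 = -1
t = (-5 - (4)*(-1)) / -1 = 1
s = (-18 - (-3)*(1) - (5)*(-1) - (4)*(-2)) / 2 = -1

(-1, 1, -1, -2)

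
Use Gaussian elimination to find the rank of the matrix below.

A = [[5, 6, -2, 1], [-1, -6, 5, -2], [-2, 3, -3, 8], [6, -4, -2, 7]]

Row reduction:
R2 <- R2 - (-1/5)*R1:  [     0  -24/5   23/5   -9/5 ]
R3 <- R3 - (-2/5)*R1:  [     0   27/5  -19/5   42/5 ]
R4 <- R4 - (6/5)*R1:  [     0  -56/5    2/5   29/5 ]
R3 <- R3 - (-9/8)*R2:  [    0     0  11/8  51/8 ]
R4 <- R4 - (7/3)*R2:  [     0      0  -31/3     10 ]
R4 <- R4 - (-248/33)*R3:  [      0       0       0  637/11 ]
Row echelon form:
[ 5      6    -2       1 ]
[ 0  -24/5  23/5    -9/5 ]
[ 0      0  11/8    51/8 ]
[ 0      0     0  637/11 ]
Nonzero rows / pivot columns: 4

rank(A) = 4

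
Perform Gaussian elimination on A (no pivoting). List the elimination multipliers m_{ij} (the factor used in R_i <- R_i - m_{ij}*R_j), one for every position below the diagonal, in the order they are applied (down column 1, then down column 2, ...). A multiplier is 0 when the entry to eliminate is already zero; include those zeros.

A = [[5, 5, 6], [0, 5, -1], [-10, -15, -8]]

Forward elimination:
R2: entry in column 1 is already 0 -> m_{21} = 0 (no row operation needed)
R3 <- R3 - (-2)*R1:  [  0  -5   4 ]
R3 <- R3 - (-1)*R2:  [ 0  0  3 ]
Multipliers (in order of application): m_{21} = 0, m_{31} = -2, m_{32} = -1

multipliers: 0, -2, -1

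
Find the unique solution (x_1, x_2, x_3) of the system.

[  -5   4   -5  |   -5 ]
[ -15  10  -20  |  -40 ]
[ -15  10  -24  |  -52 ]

Forward elimination on [A|b]:
R2 <- R2 - (3)*R1:  [   0   -2   -5  -25 ]
R3 <- R3 - (3)*R1:  [   0   -2   -9  -37 ]
R3 <- R3 - (1)*R2:  [   0    0   -4  -12 ]
Row echelon form:
[ -5   4  -5  |   -5 ]
[  0  -2  -5  |  -25 ]
[  0   0  -4  |  -12 ]
Back-substitution:
x_3 = (-12) / -4 = 3
x_2 = (-25 - (-5)*(3)) / -2 = 5
x_1 = (-5 - (4)*(5) - (-5)*(3)) / -5 = 2

(2, 5, 3)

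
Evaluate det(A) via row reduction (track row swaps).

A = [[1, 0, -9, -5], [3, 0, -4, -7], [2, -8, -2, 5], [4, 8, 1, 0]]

det(A) = 3048

Forward elimination:
R2 <- R2 - (3)*R1:  [  0   0  23   8 ]
R3 <- R3 - (2)*R1:  [  0  -8  16  15 ]
R4 <- R4 - (4)*R1:  [  0   8  37  20 ]
R2 <-> R3   (pivot in column 2 was zero)
[ 1   0  -9  -5 ]
[ 0  -8  16  15 ]
[ 0   0  23   8 ]
[ 0   8  37  20 ]
R4 <- R4 - (-1)*R2:  [  0   0  53  35 ]
R4 <- R4 - (53/23)*R3:  [      0       0       0  381/23 ]
Upper-triangular form:
[ 1   0  -9      -5 ]
[ 0  -8  16      15 ]
[ 0   0  23       8 ]
[ 0   0   0  381/23 ]
det(A) = (-1)^1 * (1) * (-8) * (23) * (381/23) = 3048  (1 row swap -> sign -1)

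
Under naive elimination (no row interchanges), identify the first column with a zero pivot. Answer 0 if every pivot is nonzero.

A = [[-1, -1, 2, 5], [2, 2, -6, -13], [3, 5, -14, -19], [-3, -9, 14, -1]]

Naive forward elimination:
R2 <- R2 - (-2)*R1:  [  0   0  -2  -3 ]
R3 <- R3 - (-3)*R1:  [  0   2  -8  -4 ]
R4 <- R4 - (3)*R1:  [   0   -6    8  -16 ]
Matrix at this point:
[ -1  -1   2    5 ]
[  0   0  -2   -3 ]
[  0   2  -8   -4 ]
[  0  -6   8  -16 ]
Pivot entry (2,2) is zero but row 3 has 2 in column 2 -> naive elimination stops; a row interchange (e.g. R2 <-> R3) would be required here.

first zero-pivot column = 2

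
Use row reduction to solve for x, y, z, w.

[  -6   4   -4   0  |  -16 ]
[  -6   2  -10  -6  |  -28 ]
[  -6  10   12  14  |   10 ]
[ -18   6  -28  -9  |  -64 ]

(0, -3, 1, 2)

Forward elimination on [A|b]:
R2 <- R2 - (1)*R1:  [   0   -2   -6   -6  -12 ]
R3 <- R3 - (1)*R1:  [  0   6  16  14  26 ]
R4 <- R4 - (3)*R1:  [   0   -6  -16   -9  -16 ]
R3 <- R3 - (-3)*R2:  [   0    0   -2   -4  -10 ]
R4 <- R4 - (3)*R2:  [  0   0   2   9  20 ]
R4 <- R4 - (-1)*R3:  [  0   0   0   5  10 ]
Row echelon form:
[ -6   4  -4   0  |  -16 ]
[  0  -2  -6  -6  |  -12 ]
[  0   0  -2  -4  |  -10 ]
[  0   0   0   5  |   10 ]
Back-substitution:
w = (10) / 5 = 2
z = (-10 - (-4)*(2)) / -2 = 1
y = (-12 - (-6)*(1) - (-6)*(2)) / -2 = -3
x = (-16 - (4)*(-3) - (-4)*(1)) / -6 = 0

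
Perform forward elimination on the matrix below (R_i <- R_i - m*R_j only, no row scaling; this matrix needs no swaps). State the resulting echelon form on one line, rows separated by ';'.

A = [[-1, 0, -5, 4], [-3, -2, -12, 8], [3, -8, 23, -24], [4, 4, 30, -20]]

REF = [-1 0 -5 4; 0 -2 3 -4; 0 0 -4 4; 0 0 0 4]

Forward elimination:
R2 <- R2 - (3)*R1:  [  0  -2   3  -4 ]
R3 <- R3 - (-3)*R1:  [   0   -8    8  -12 ]
R4 <- R4 - (-4)*R1:  [  0   4  10  -4 ]
R3 <- R3 - (4)*R2:  [  0   0  -4   4 ]
R4 <- R4 - (-2)*R2:  [   0    0   16  -12 ]
R4 <- R4 - (-4)*R3:  [ 0  0  0  4 ]
Row echelon form:
[ -1   0  -5   4 ]
[  0  -2   3  -4 ]
[  0   0  -4   4 ]
[  0   0   0   4 ]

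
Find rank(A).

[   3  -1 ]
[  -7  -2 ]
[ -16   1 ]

Row reduction:
R2 <- R2 - (-7/3)*R1:  [     0  -13/3 ]
R3 <- R3 - (-16/3)*R1:  [     0  -13/3 ]
R3 <- R3 - (1)*R2:  [ 0  0 ]
Row echelon form:
[ 3     -1 ]
[ 0  -13/3 ]
[ 0      0 ]
Nonzero rows / pivot columns: 2

rank(A) = 2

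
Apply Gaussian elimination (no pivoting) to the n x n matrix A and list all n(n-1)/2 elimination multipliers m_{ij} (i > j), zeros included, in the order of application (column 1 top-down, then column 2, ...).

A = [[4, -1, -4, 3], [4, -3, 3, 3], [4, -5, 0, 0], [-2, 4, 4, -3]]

multipliers: 1, 1, -1/2, 2, -7/4, -57/40

Forward elimination:
R2 <- R2 - (1)*R1:  [  0  -2   7   0 ]
R3 <- R3 - (1)*R1:  [  0  -4   4  -3 ]
R4 <- R4 - (-1/2)*R1:  [    0   7/2     2  -3/2 ]
R3 <- R3 - (2)*R2:  [   0    0  -10   -3 ]
R4 <- R4 - (-7/4)*R2:  [    0     0  57/4  -3/2 ]
R4 <- R4 - (-57/40)*R3:  [       0        0        0  -231/40 ]
Multipliers (in order of application): m_{21} = 1, m_{31} = 1, m_{41} = -1/2, m_{32} = 2, m_{42} = -7/4, m_{43} = -57/40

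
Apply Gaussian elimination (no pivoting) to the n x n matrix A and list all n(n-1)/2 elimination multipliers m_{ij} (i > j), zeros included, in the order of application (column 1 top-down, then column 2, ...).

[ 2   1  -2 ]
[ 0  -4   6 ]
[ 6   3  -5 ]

multipliers: 0, 3, 0

Forward elimination:
R2: entry in column 1 is already 0 -> m_{21} = 0 (no row operation needed)
R3 <- R3 - (3)*R1:  [ 0  0  1 ]
R3: entry in column 2 is already 0 -> m_{32} = 0 (no row operation needed)
Multipliers (in order of application): m_{21} = 0, m_{31} = 3, m_{32} = 0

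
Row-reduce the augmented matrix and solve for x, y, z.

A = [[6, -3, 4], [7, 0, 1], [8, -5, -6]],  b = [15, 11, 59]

(2, -5, -3)

Forward elimination on [A|b]:
R2 <- R2 - (7/6)*R1:  [     0    7/2  -11/3  -13/2 ]
R3 <- R3 - (4/3)*R1:  [     0     -1  -34/3     39 ]
R3 <- R3 - (-2/7)*R2:  [       0        0  -260/21    260/7 ]
Row echelon form:
[ 6   -3        4  |     15 ]
[ 0  7/2    -11/3  |  -13/2 ]
[ 0    0  -260/21  |  260/7 ]
Back-substitution:
z = (260/7) / (-260/21) = -3
y = (-13/2 - (-11/3)*(-3)) / (7/2) = -5
x = (15 - (-3)*(-5) - (4)*(-3)) / 6 = 2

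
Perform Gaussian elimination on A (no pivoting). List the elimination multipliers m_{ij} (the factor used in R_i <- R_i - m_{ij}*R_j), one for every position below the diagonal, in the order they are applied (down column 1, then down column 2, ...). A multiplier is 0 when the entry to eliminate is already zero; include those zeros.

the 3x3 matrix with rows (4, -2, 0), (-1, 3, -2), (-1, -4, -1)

Forward elimination:
R2 <- R2 - (-1/4)*R1:  [   0  5/2   -2 ]
R3 <- R3 - (-1/4)*R1:  [    0  -9/2    -1 ]
R3 <- R3 - (-9/5)*R2:  [     0      0  -23/5 ]
Multipliers (in order of application): m_{21} = -1/4, m_{31} = -1/4, m_{32} = -9/5

multipliers: -1/4, -1/4, -9/5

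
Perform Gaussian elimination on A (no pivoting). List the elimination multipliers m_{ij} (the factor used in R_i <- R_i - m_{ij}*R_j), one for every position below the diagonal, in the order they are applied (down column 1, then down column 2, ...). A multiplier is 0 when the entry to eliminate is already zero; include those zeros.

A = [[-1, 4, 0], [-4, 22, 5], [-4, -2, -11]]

Forward elimination:
R2 <- R2 - (4)*R1:  [ 0  6  5 ]
R3 <- R3 - (4)*R1:  [   0  -18  -11 ]
R3 <- R3 - (-3)*R2:  [ 0  0  4 ]
Multipliers (in order of application): m_{21} = 4, m_{31} = 4, m_{32} = -3

multipliers: 4, 4, -3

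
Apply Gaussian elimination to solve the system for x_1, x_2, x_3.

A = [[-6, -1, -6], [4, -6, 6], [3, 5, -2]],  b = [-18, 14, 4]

(2, 0, 1)

Forward elimination on [A|b]:
R2 <- R2 - (-2/3)*R1:  [     0  -20/3      2      2 ]
R3 <- R3 - (-1/2)*R1:  [   0  9/2   -5   -5 ]
R3 <- R3 - (-27/40)*R2:  [      0       0  -73/20  -73/20 ]
Row echelon form:
[ -6     -1      -6  |     -18 ]
[  0  -20/3       2  |       2 ]
[  0      0  -73/20  |  -73/20 ]
Back-substitution:
x_3 = (-73/20) / (-73/20) = 1
x_2 = (2 - (2)*(1)) / (-20/3) = 0
x_1 = (-18 - (-1)*(0) - (-6)*(1)) / -6 = 2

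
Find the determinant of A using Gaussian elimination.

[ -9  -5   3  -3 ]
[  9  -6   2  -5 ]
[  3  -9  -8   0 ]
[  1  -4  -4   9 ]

Forward elimination:
R2 <- R2 - (-1)*R1:  [   0  -11    5   -8 ]
R3 <- R3 - (-1/3)*R1:  [     0  -32/3     -7     -1 ]
R4 <- R4 - (-1/9)*R1:  [     0  -41/9  -11/3   26/3 ]
R3 <- R3 - (32/33)*R2:  [       0        0  -391/33   223/33 ]
R4 <- R4 - (41/99)*R2:  [       0        0  -568/99  1186/99 ]
R4 <- R4 - (568/1173)*R3:  [          0           0           0  10214/1173 ]
Upper-triangular form:
[ -9   -5        3          -3 ]
[  0  -11        5          -8 ]
[  0    0  -391/33      223/33 ]
[  0    0        0  10214/1173 ]
det(A) = (-1)^0 * (-9) * (-11) * (-391/33) * (10214/1173) = -10214  (0 row swaps -> sign +1)

det(A) = -10214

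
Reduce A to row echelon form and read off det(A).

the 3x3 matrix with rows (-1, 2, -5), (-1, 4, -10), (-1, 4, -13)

det(A) = 6

Forward elimination:
R2 <- R2 - (1)*R1:  [  0   2  -5 ]
R3 <- R3 - (1)*R1:  [  0   2  -8 ]
R3 <- R3 - (1)*R2:  [  0   0  -3 ]
Upper-triangular form:
[ -1  2  -5 ]
[  0  2  -5 ]
[  0  0  -3 ]
det(A) = (-1)^0 * (-1) * (2) * (-3) = 6  (0 row swaps -> sign +1)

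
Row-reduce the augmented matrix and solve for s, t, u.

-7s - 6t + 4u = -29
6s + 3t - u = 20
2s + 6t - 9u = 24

(3, 0, -2)

Forward elimination on [A|b]:
R2 <- R2 - (-6/7)*R1:  [     0  -15/7   17/7  -34/7 ]
R3 <- R3 - (-2/7)*R1:  [     0   30/7  -55/7  110/7 ]
R3 <- R3 - (-2)*R2:  [  0   0  -3   6 ]
Row echelon form:
[ -7     -6     4  |    -29 ]
[  0  -15/7  17/7  |  -34/7 ]
[  0      0    -3  |      6 ]
Back-substitution:
u = (6) / -3 = -2
t = (-34/7 - (17/7)*(-2)) / (-15/7) = 0
s = (-29 - (-6)*(0) - (4)*(-2)) / -7 = 3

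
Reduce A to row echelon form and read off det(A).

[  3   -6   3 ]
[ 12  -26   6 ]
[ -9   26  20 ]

det(A) = -30

Forward elimination:
R2 <- R2 - (4)*R1:  [  0  -2  -6 ]
R3 <- R3 - (-3)*R1:  [  0   8  29 ]
R3 <- R3 - (-4)*R2:  [ 0  0  5 ]
Upper-triangular form:
[ 3  -6   3 ]
[ 0  -2  -6 ]
[ 0   0   5 ]
det(A) = (-1)^0 * (3) * (-2) * (5) = -30  (0 row swaps -> sign +1)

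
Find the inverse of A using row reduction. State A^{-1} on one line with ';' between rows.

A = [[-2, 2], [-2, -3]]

Gauss-Jordan on [A | I]:
R1 <- (1/-2)*R1:  [    1    -1  |  -1/2     0 ]
R2 <- R2 - (-2)*R1:  [  0  -5  |  -1   1 ]
R2 <- (1/-5)*R2:  [    0     1  |   1/5  -1/5 ]
R1 <- R1 - (-1)*R2:  [     1      0  |  -3/10   -1/5 ]
Right block of [I | A^{-1}] is the inverse:
[ -3/10  -1/5 ]
[   1/5  -1/5 ]

inverse = [-3/10 -1/5; 1/5 -1/5]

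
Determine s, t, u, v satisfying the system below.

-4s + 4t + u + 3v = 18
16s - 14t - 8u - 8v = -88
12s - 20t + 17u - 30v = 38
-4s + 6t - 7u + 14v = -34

(-3, 4, 2, -4)

Forward elimination on [A|b]:
R2 <- R2 - (-4)*R1:  [   0    2   -4    4  -16 ]
R3 <- R3 - (-3)*R1:  [   0   -8   20  -21   92 ]
R4 <- R4 - (1)*R1:  [   0    2   -8   11  -52 ]
R3 <- R3 - (-4)*R2:  [  0   0   4  -5  28 ]
R4 <- R4 - (1)*R2:  [   0    0   -4    7  -36 ]
R4 <- R4 - (-1)*R3:  [  0   0   0   2  -8 ]
Row echelon form:
[ -4  4   1   3  |   18 ]
[  0  2  -4   4  |  -16 ]
[  0  0   4  -5  |   28 ]
[  0  0   0   2  |   -8 ]
Back-substitution:
v = (-8) / 2 = -4
u = (28 - (-5)*(-4)) / 4 = 2
t = (-16 - (-4)*(2) - (4)*(-4)) / 2 = 4
s = (18 - (4)*(4) - (1)*(2) - (3)*(-4)) / -4 = -3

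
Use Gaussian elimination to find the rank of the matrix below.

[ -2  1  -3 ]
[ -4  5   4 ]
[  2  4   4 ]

rank(A) = 3

Row reduction:
R2 <- R2 - (2)*R1:  [  0   3  10 ]
R3 <- R3 - (-1)*R1:  [ 0  5  1 ]
R3 <- R3 - (5/3)*R2:  [     0      0  -47/3 ]
Row echelon form:
[ -2  1     -3 ]
[  0  3     10 ]
[  0  0  -47/3 ]
Nonzero rows / pivot columns: 3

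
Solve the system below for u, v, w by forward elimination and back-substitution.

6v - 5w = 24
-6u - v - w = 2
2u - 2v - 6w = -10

(-1, 4, 0)

Forward elimination on [A|b]:
R1 <-> R2   (pivot in column 1 was zero)
[ -6  -1  -1    2 ]
[  0   6  -5   24 ]
[  2  -2  -6  -10 ]
R3 <- R3 - (-1/3)*R1:  [     0   -7/3  -19/3  -28/3 ]
R3 <- R3 - (-7/18)*R2:  [       0        0  -149/18        0 ]
Row echelon form:
[ -6  -1       -1  |   2 ]
[  0   6       -5  |  24 ]
[  0   0  -149/18  |   0 ]
Back-substitution:
w = (0) / (-149/18) = 0
v = (24 - (-5)*(0)) / 6 = 4
u = (2 - (-1)*(4) - (-1)*(0)) / -6 = -1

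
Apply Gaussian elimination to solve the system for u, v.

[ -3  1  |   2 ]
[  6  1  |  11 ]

Forward elimination on [A|b]:
R2 <- R2 - (-2)*R1:  [  0   3  15 ]
Row echelon form:
[ -3  1  |   2 ]
[  0  3  |  15 ]
Back-substitution:
v = (15) / 3 = 5
u = (2 - (1)*(5)) / -3 = 1

(1, 5)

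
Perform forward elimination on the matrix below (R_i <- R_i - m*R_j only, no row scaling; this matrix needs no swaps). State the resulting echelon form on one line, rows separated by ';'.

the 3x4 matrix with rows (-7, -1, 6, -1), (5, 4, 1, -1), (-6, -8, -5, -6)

Forward elimination:
R2 <- R2 - (-5/7)*R1:  [     0   23/7   37/7  -12/7 ]
R3 <- R3 - (6/7)*R1:  [     0  -50/7  -71/7  -36/7 ]
R3 <- R3 - (-50/23)*R2:  [       0        0    31/23  -204/23 ]
Row echelon form:
[ -7    -1      6       -1 ]
[  0  23/7   37/7    -12/7 ]
[  0     0  31/23  -204/23 ]

REF = [-7 -1 6 -1; 0 23/7 37/7 -12/7; 0 0 31/23 -204/23]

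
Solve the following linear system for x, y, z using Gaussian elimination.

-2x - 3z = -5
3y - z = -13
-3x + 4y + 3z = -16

(1, -4, 1)

Forward elimination on [A|b]:
R3 <- R3 - (3/2)*R1:  [     0      4   15/2  -17/2 ]
R3 <- R3 - (4/3)*R2:  [    0     0  53/6  53/6 ]
Row echelon form:
[ -2  0    -3  |    -5 ]
[  0  3    -1  |   -13 ]
[  0  0  53/6  |  53/6 ]
Back-substitution:
z = (53/6) / (53/6) = 1
y = (-13 - (-1)*(1)) / 3 = -4
x = (-5 - (-3)*(1)) / -2 = 1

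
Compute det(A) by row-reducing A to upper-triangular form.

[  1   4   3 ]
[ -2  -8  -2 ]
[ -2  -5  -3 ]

det(A) = -12

Forward elimination:
R2 <- R2 - (-2)*R1:  [ 0  0  4 ]
R3 <- R3 - (-2)*R1:  [ 0  3  3 ]
R2 <-> R3   (pivot in column 2 was zero)
[ 1  4  3 ]
[ 0  3  3 ]
[ 0  0  4 ]
Upper-triangular form:
[ 1  4  3 ]
[ 0  3  3 ]
[ 0  0  4 ]
det(A) = (-1)^1 * (1) * (3) * (4) = -12  (1 row swap -> sign -1)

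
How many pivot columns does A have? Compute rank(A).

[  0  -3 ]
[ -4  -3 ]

rank(A) = 2

Row reduction:
R1 <-> R2   (pivot in column 1 was zero)
[ -4  -3 ]
[  0  -3 ]
Row echelon form:
[ -4  -3 ]
[  0  -3 ]
Nonzero rows / pivot columns: 2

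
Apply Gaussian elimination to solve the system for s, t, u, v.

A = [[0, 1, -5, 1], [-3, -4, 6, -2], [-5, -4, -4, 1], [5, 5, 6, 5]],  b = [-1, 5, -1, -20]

(-3, 3, 0, -4)

Forward elimination on [A|b]:
R1 <-> R2   (pivot in column 1 was zero)
[ -3  -4   6  -2    5 ]
[  0   1  -5   1   -1 ]
[ -5  -4  -4   1   -1 ]
[  5   5   6   5  -20 ]
R3 <- R3 - (5/3)*R1:  [     0    8/3    -14   13/3  -28/3 ]
R4 <- R4 - (-5/3)*R1:  [     0   -5/3     16    5/3  -35/3 ]
R3 <- R3 - (8/3)*R2:  [     0      0   -2/3    5/3  -20/3 ]
R4 <- R4 - (-5/3)*R2:  [     0      0   23/3   10/3  -40/3 ]
R4 <- R4 - (-23/2)*R3:  [    0     0     0  45/2   -90 ]
Row echelon form:
[ -3  -4     6    -2  |      5 ]
[  0   1    -5     1  |     -1 ]
[  0   0  -2/3   5/3  |  -20/3 ]
[  0   0     0  45/2  |    -90 ]
Back-substitution:
v = (-90) / (45/2) = -4
u = (-20/3 - (5/3)*(-4)) / (-2/3) = 0
t = (-1 - (-5)*(0) - (1)*(-4)) / 1 = 3
s = (5 - (-4)*(3) - (6)*(0) - (-2)*(-4)) / -3 = -3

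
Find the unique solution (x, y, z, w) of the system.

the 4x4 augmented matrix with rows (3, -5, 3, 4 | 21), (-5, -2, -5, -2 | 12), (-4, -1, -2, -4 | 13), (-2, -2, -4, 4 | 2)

Forward elimination on [A|b]:
R2 <- R2 - (-5/3)*R1:  [     0  -31/3      0   14/3     47 ]
R3 <- R3 - (-4/3)*R1:  [     0  -23/3      2    4/3     41 ]
R4 <- R4 - (-2/3)*R1:  [     0  -16/3     -2   20/3     16 ]
R3 <- R3 - (23/31)*R2:  [      0       0       2  -66/31  190/31 ]
R4 <- R4 - (16/31)*R2:  [       0        0       -2   132/31  -256/31 ]
R4 <- R4 - (-1)*R3:  [      0       0       0   66/31  -66/31 ]
Row echelon form:
[ 3     -5  3       4  |      21 ]
[ 0  -31/3  0    14/3  |      47 ]
[ 0      0  2  -66/31  |  190/31 ]
[ 0      0  0   66/31  |  -66/31 ]
Back-substitution:
w = (-66/31) / (66/31) = -1
z = (190/31 - (-66/31)*(-1)) / 2 = 2
y = (47 - (14/3)*(-1)) / (-31/3) = -5
x = (21 - (-5)*(-5) - (3)*(2) - (4)*(-1)) / 3 = -2

(-2, -5, 2, -1)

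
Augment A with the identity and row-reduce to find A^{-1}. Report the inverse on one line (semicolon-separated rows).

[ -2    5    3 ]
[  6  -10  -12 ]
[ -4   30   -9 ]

Gauss-Jordan on [A | I]:
R1 <- (1/-2)*R1:  [    1  -5/2  -3/2  |  -1/2     0     0 ]
R2 <- R2 - (6)*R1:  [  0   5  -3  |   3   1   0 ]
R3 <- R3 - (-4)*R1:  [   0   20  -15  |   -2    0    1 ]
R2 <- (1/5)*R2:  [    0     1  -3/5  |   3/5   1/5     0 ]
R1 <- R1 - (-5/2)*R2:  [   1    0   -3  |    1  1/2    0 ]
R3 <- R3 - (20)*R2:  [   0    0   -3  |  -14   -4    1 ]
R3 <- (1/-3)*R3:  [    0     0     1  |  14/3   4/3  -1/3 ]
R1 <- R1 - (-3)*R3:  [   1    0    0  |   15  9/2   -1 ]
R2 <- R2 - (-3/5)*R3:  [    0     1     0  |  17/5     1  -1/5 ]
Right block of [I | A^{-1}] is the inverse:
[   15  9/2    -1 ]
[ 17/5    1  -1/5 ]
[ 14/3  4/3  -1/3 ]

inverse = [15 9/2 -1; 17/5 1 -1/5; 14/3 4/3 -1/3]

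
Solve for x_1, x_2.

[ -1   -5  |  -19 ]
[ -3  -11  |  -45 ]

Forward elimination on [A|b]:
R2 <- R2 - (3)*R1:  [  0   4  12 ]
Row echelon form:
[ -1  -5  |  -19 ]
[  0   4  |   12 ]
Back-substitution:
x_2 = (12) / 4 = 3
x_1 = (-19 - (-5)*(3)) / -1 = 4

(4, 3)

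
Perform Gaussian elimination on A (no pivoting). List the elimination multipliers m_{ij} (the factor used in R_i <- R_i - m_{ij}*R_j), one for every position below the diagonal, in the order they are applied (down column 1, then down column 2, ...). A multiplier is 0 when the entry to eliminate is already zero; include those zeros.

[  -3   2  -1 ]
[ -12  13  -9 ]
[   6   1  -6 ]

Forward elimination:
R2 <- R2 - (4)*R1:  [  0   5  -5 ]
R3 <- R3 - (-2)*R1:  [  0   5  -8 ]
R3 <- R3 - (1)*R2:  [  0   0  -3 ]
Multipliers (in order of application): m_{21} = 4, m_{31} = -2, m_{32} = 1

multipliers: 4, -2, 1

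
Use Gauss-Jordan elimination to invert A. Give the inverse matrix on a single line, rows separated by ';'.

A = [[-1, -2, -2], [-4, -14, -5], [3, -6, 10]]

inverse = [85/6 -8/3 3/2; -25/12 1/3 -1/4; -11/2 1 -1/2]

Gauss-Jordan on [A | I]:
R1 <- (1/-1)*R1:  [  1   2   2  |  -1   0   0 ]
R2 <- R2 - (-4)*R1:  [  0  -6   3  |  -4   1   0 ]
R3 <- R3 - (3)*R1:  [   0  -12    4  |    3    0    1 ]
R2 <- (1/-6)*R2:  [    0     1  -1/2  |   2/3  -1/6     0 ]
R1 <- R1 - (2)*R2:  [    1     0     3  |  -7/3   1/3     0 ]
R3 <- R3 - (-12)*R2:  [  0   0  -2  |  11  -2   1 ]
R3 <- (1/-2)*R3:  [     0      0      1  |  -11/2      1   -1/2 ]
R1 <- R1 - (3)*R3:  [    1     0     0  |  85/6  -8/3   3/2 ]
R2 <- R2 - (-1/2)*R3:  [      0       1       0  |  -25/12     1/3    -1/4 ]
Right block of [I | A^{-1}] is the inverse:
[   85/6  -8/3   3/2 ]
[ -25/12   1/3  -1/4 ]
[  -11/2     1  -1/2 ]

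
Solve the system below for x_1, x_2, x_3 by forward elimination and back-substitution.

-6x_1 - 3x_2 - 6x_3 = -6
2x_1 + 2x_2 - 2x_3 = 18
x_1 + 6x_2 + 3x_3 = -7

Forward elimination on [A|b]:
R2 <- R2 - (-1/3)*R1:  [  0   1  -4  16 ]
R3 <- R3 - (-1/6)*R1:  [    0  11/2     2    -8 ]
R3 <- R3 - (11/2)*R2:  [   0    0   24  -96 ]
Row echelon form:
[ -6  -3  -6  |   -6 ]
[  0   1  -4  |   16 ]
[  0   0  24  |  -96 ]
Back-substitution:
x_3 = (-96) / 24 = -4
x_2 = (16 - (-4)*(-4)) / 1 = 0
x_1 = (-6 - (-3)*(0) - (-6)*(-4)) / -6 = 5

(5, 0, -4)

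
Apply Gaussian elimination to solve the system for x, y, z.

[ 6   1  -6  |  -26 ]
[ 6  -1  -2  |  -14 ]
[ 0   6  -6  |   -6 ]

(0, 4, 5)

Forward elimination on [A|b]:
R2 <- R2 - (1)*R1:  [  0  -2   4  12 ]
R3 <- R3 - (-3)*R2:  [  0   0   6  30 ]
Row echelon form:
[ 6   1  -6  |  -26 ]
[ 0  -2   4  |   12 ]
[ 0   0   6  |   30 ]
Back-substitution:
z = (30) / 6 = 5
y = (12 - (4)*(5)) / -2 = 4
x = (-26 - (1)*(4) - (-6)*(5)) / 6 = 0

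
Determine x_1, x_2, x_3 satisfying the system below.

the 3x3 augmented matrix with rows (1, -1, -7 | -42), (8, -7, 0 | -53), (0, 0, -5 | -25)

(-4, 3, 5)

Forward elimination on [A|b]:
R2 <- R2 - (8)*R1:  [   0    1   56  283 ]
Row echelon form:
[ 1  -1  -7  |  -42 ]
[ 0   1  56  |  283 ]
[ 0   0  -5  |  -25 ]
Back-substitution:
x_3 = (-25) / -5 = 5
x_2 = (283 - (56)*(5)) / 1 = 3
x_1 = (-42 - (-1)*(3) - (-7)*(5)) / 1 = -4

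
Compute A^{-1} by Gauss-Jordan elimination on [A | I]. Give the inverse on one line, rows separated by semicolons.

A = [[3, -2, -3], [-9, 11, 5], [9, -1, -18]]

Gauss-Jordan on [A | I]:
R1 <- (1/3)*R1:  [    1  -2/3    -1  |   1/3     0     0 ]
R2 <- R2 - (-9)*R1:  [  0   5  -4  |   3   1   0 ]
R3 <- R3 - (9)*R1:  [  0   5  -9  |  -3   0   1 ]
R2 <- (1/5)*R2:  [    0     1  -4/5  |   3/5   1/5     0 ]
R1 <- R1 - (-2/3)*R2:  [      1       0  -23/15  |   11/15    2/15       0 ]
R3 <- R3 - (5)*R2:  [  0   0  -5  |  -6  -1   1 ]
R3 <- (1/-5)*R3:  [    0     0     1  |   6/5   1/5  -1/5 ]
R1 <- R1 - (-23/15)*R3:  [      1       0       0  |  193/75   11/25  -23/75 ]
R2 <- R2 - (-4/5)*R3:  [     0      1      0  |  39/25   9/25  -4/25 ]
Right block of [I | A^{-1}] is the inverse:
[ 193/75  11/25  -23/75 ]
[  39/25   9/25   -4/25 ]
[    6/5    1/5    -1/5 ]

inverse = [193/75 11/25 -23/75; 39/25 9/25 -4/25; 6/5 1/5 -1/5]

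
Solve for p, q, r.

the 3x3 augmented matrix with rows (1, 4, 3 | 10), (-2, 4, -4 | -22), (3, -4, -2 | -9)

Forward elimination on [A|b]:
R2 <- R2 - (-2)*R1:  [  0  12   2  -2 ]
R3 <- R3 - (3)*R1:  [   0  -16  -11  -39 ]
R3 <- R3 - (-4/3)*R2:  [      0       0   -25/3  -125/3 ]
Row echelon form:
[ 1   4      3  |      10 ]
[ 0  12      2  |      -2 ]
[ 0   0  -25/3  |  -125/3 ]
Back-substitution:
r = (-125/3) / (-25/3) = 5
q = (-2 - (2)*(5)) / 12 = -1
p = (10 - (4)*(-1) - (3)*(5)) / 1 = -1

(-1, -1, 5)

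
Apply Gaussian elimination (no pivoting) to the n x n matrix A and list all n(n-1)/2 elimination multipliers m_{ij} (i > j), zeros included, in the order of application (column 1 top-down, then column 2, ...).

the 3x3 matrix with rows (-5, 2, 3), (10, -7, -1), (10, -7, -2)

Forward elimination:
R2 <- R2 - (-2)*R1:  [  0  -3   5 ]
R3 <- R3 - (-2)*R1:  [  0  -3   4 ]
R3 <- R3 - (1)*R2:  [  0   0  -1 ]
Multipliers (in order of application): m_{21} = -2, m_{31} = -2, m_{32} = 1

multipliers: -2, -2, 1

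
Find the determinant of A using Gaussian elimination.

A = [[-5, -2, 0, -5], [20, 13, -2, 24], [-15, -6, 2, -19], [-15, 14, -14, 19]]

det(A) = -300

Forward elimination:
R2 <- R2 - (-4)*R1:  [  0   5  -2   4 ]
R3 <- R3 - (3)*R1:  [  0   0   2  -4 ]
R4 <- R4 - (3)*R1:  [   0   20  -14   34 ]
R4 <- R4 - (4)*R2:  [  0   0  -6  18 ]
R4 <- R4 - (-3)*R3:  [ 0  0  0  6 ]
Upper-triangular form:
[ -5  -2   0  -5 ]
[  0   5  -2   4 ]
[  0   0   2  -4 ]
[  0   0   0   6 ]
det(A) = (-1)^0 * (-5) * (5) * (2) * (6) = -300  (0 row swaps -> sign +1)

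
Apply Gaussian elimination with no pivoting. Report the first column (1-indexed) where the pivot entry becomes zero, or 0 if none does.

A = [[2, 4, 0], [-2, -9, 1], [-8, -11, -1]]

first zero-pivot column = 3

Naive forward elimination:
R2 <- R2 - (-1)*R1:  [  0  -5   1 ]
R3 <- R3 - (-4)*R1:  [  0   5  -1 ]
R3 <- R3 - (-1)*R2:  [ 0  0  0 ]
Matrix at this point:
[ 2   4  0 ]
[ 0  -5  1 ]
[ 0   0  0 ]
Pivot entry (3,3) in the last row is zero and there are no rows below to swap with -> zero pivot in column 3 (A is singular).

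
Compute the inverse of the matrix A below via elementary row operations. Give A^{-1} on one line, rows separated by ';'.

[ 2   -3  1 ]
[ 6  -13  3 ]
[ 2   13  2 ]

inverse = [65/8 -19/8 -1/2; 3/4 -1/4 0; -13 4 1]

Gauss-Jordan on [A | I]:
R1 <- (1/2)*R1:  [    1  -3/2   1/2  |   1/2     0     0 ]
R2 <- R2 - (6)*R1:  [  0  -4   0  |  -3   1   0 ]
R3 <- R3 - (2)*R1:  [  0  16   1  |  -1   0   1 ]
R2 <- (1/-4)*R2:  [    0     1     0  |   3/4  -1/4     0 ]
R1 <- R1 - (-3/2)*R2:  [    1     0   1/2  |  13/8  -3/8     0 ]
R3 <- R3 - (16)*R2:  [   0    0    1  |  -13    4    1 ]
R1 <- R1 - (1/2)*R3:  [     1      0      0  |   65/8  -19/8   -1/2 ]
Right block of [I | A^{-1}] is the inverse:
[ 65/8  -19/8  -1/2 ]
[  3/4   -1/4     0 ]
[  -13      4     1 ]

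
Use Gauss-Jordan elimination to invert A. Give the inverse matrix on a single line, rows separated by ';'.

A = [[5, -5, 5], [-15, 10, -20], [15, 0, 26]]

Gauss-Jordan on [A | I]:
R1 <- (1/5)*R1:  [   1   -1    1  |  1/5    0    0 ]
R2 <- R2 - (-15)*R1:  [  0  -5  -5  |   3   1   0 ]
R3 <- R3 - (15)*R1:  [  0  15  11  |  -3   0   1 ]
R2 <- (1/-5)*R2:  [    0     1     1  |  -3/5  -1/5     0 ]
R1 <- R1 - (-1)*R2:  [    1     0     2  |  -2/5  -1/5     0 ]
R3 <- R3 - (15)*R2:  [  0   0  -4  |   6   3   1 ]
R3 <- (1/-4)*R3:  [    0     0     1  |  -3/2  -3/4  -1/4 ]
R1 <- R1 - (2)*R3:  [     1      0      0  |   13/5  13/10    1/2 ]
R2 <- R2 - (1)*R3:  [     0      1      0  |   9/10  11/20    1/4 ]
Right block of [I | A^{-1}] is the inverse:
[ 13/5  13/10   1/2 ]
[ 9/10  11/20   1/4 ]
[ -3/2   -3/4  -1/4 ]

inverse = [13/5 13/10 1/2; 9/10 11/20 1/4; -3/2 -3/4 -1/4]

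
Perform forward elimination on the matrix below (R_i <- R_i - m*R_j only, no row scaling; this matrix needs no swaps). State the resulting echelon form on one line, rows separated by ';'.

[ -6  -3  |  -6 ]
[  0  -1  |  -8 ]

Forward elimination:
Row echelon form:
[ -6  -3  |  -6 ]
[  0  -1  |  -8 ]

REF = [-6 -3 -6; 0 -1 -8]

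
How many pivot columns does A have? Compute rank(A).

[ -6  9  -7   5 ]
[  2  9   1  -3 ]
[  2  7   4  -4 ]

rank(A) = 3

Row reduction:
R2 <- R2 - (-1/3)*R1:  [    0    12  -4/3  -4/3 ]
R3 <- R3 - (-1/3)*R1:  [    0    10   5/3  -7/3 ]
R3 <- R3 - (5/6)*R2:  [     0      0   25/9  -11/9 ]
Row echelon form:
[ -6   9    -7      5 ]
[  0  12  -4/3   -4/3 ]
[  0   0  25/9  -11/9 ]
Nonzero rows / pivot columns: 3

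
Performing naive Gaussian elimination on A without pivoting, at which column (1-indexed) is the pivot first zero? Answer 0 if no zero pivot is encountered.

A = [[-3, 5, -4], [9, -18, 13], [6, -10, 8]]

Naive forward elimination:
R2 <- R2 - (-3)*R1:  [  0  -3   1 ]
R3 <- R3 - (-2)*R1:  [ 0  0  0 ]
Matrix at this point:
[ -3   5  -4 ]
[  0  -3   1 ]
[  0   0   0 ]
Pivot entry (3,3) in the last row is zero and there are no rows below to swap with -> zero pivot in column 3 (A is singular).

first zero-pivot column = 3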